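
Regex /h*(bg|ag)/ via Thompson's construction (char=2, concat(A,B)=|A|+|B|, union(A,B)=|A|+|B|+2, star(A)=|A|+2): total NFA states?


Syntax tree has 5 char leaf(s), 1 union(s), 1 star(s)
chars contribute 5×2 = 10; each union adds +2; each star adds +2
Total: 10 + 2 + 2 = 14 states


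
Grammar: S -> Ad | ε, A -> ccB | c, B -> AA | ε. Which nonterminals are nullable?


A nonterminal is nullable iff some alternative derives ε (directly, or every symbol in it is nullable)
Nullable: {B, S}


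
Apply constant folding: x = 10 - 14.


10 - 14 = -4 at compile time
Optimized: x = -4


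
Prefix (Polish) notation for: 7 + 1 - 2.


left-to-right (same/higher precedence on left): tree is (- (+ 7 1) 2)
Prefix: - + 7 1 2


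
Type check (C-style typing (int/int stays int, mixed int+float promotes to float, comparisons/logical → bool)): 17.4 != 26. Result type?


Operand types: float != int
Rule: comparison yields bool
Result type: bool


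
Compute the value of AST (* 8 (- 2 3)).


Evaluate inner: (- 2 3) = -1
Evaluate root: (* 8 -1) = -8
Result: -8


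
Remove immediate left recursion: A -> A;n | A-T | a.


Left-recursive alternatives: A;n, A-T; non-recursive: a
Introduce A': A -> aA', A' -> ;nA' | -TA' | ε


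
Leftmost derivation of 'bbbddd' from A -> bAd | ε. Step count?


Derivation: A => bAd => bbAdd => bbbAddd => bbbddd
Steps: 4


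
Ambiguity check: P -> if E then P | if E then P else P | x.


dangling else: 'if E then if E then x else x' parses two ways
Ambiguous


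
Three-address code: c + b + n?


Break into single-operator statements:
t1 = c + b
t2 = t1 + n


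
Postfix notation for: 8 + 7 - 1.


Left to right (same or higher precedence on left)
Postfix: 8 7 + 1 -


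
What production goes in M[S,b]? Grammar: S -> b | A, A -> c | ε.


For [S, b]: 'b' ∈ FIRST(b)
Entry: S -> b


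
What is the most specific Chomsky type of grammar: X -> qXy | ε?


Single nonterminal LHS, but q^n y^n is not regular
Classification: Type 2 (Context-Free)


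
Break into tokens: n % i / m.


Scan left to right, longest-match per lexeme
Tokens: ID(n), OP(%), ID(i), OP(/), ID(m)


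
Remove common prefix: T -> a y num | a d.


Common prefix: 'a'
Factored: T -> a T', T' -> y num | d


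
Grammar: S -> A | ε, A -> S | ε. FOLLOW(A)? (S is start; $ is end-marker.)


$ ∈ FOLLOW(S). For each A -> αBβ: add FIRST(β)\{ε} to FOLLOW(B); if β nullable, add FOLLOW(A).
FOLLOW(A) = {$}


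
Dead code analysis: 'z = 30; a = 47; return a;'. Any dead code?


z is assigned but never read
Dead: 'z = 30'


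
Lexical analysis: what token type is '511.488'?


Pattern: digits with a decimal point
Type: FLOAT_LITERAL


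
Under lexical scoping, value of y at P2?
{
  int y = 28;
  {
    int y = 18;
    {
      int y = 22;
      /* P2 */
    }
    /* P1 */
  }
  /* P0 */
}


y declared in the same block as P2
y = 22


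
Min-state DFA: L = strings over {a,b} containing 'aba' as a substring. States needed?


KMP-style automaton: 3 progress states + 1 absorbing accept = 4
Minimal DFA: 4 states


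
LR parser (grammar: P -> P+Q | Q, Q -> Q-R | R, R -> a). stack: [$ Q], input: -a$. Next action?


shift '-' to continue Q -> Q-R
Action: shift


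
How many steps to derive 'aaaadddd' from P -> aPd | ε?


Derivation: P => aPd => aaPdd => aaaPddd => aaaaPdddd => aaaadddd
Steps: 5


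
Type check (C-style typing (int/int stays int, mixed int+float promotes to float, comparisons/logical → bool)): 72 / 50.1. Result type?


Operand types: int / float
Rule: mixed int/float promotes to float; int/int stays int
Result type: float


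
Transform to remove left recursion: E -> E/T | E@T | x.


Left-recursive alternatives: E/T, E@T; non-recursive: x
Introduce E': E -> xE', E' -> /TE' | @TE' | ε


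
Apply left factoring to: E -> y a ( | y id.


Common prefix: 'y'
Factored: E -> y E', E' -> a ( | id


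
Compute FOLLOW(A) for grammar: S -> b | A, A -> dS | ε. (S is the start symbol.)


$ ∈ FOLLOW(S). For each A -> αBβ: add FIRST(β)\{ε} to FOLLOW(B); if β nullable, add FOLLOW(A).
FOLLOW(A) = {$}


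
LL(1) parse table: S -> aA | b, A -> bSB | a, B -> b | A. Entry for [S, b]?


For [S, b]: 'b' ∈ FIRST(b)
Entry: S -> b


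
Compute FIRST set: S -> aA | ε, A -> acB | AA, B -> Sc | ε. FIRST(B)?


Per alternative of B: FIRST(Sc) = {a, c}; FIRST(ε) = {ε}
FIRST(B) = {a, c, ε}


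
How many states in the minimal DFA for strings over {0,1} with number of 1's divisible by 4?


Track (count of 1) mod 4: states 0..3, accept at 0
Minimal DFA: 4 states


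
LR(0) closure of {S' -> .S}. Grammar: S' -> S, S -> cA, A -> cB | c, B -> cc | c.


Start: S' -> .S
For each item with dot before a nonterminal B, add B -> .γ for every B-production
Closure: [S' -> .S, S -> .cA]


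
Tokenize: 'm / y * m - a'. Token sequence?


Scan left to right, longest-match per lexeme
Tokens: ID(m), OP(/), ID(y), OP(*), ID(m), OP(-), ID(a)


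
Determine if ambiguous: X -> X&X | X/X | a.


'a&a/a' has two parse trees (no precedence encoded between & and /)
Ambiguous


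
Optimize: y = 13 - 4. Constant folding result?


13 - 4 = 9 at compile time
Optimized: y = 9


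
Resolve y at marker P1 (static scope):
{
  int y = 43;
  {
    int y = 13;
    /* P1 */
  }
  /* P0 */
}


y declared in the same block as P1
y = 13


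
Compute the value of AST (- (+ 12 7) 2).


Evaluate inner: (+ 12 7) = 19
Evaluate root: (- 19 2) = 17
Result: 17


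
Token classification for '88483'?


Pattern: digits only
Type: INTEGER_LITERAL


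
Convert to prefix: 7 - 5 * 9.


'*' binds tighter: tree is (- 7 (* 5 9))
Prefix: - 7 * 5 9


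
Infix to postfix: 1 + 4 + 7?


Left to right (same or higher precedence on left)
Postfix: 1 4 + 7 +


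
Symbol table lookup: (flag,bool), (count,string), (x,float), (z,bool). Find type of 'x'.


Lookup 'x' → type float


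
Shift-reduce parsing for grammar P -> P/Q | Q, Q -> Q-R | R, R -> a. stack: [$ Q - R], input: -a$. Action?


handle 'Q-R' on top
Action: reduce (Q -> Q-R)


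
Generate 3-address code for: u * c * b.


Break into single-operator statements:
t1 = u * c
t2 = t1 * b


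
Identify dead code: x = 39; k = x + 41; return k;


x is read by k's definition; k is returned
No dead code


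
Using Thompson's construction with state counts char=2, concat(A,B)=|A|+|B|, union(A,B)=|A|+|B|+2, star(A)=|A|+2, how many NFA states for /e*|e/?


Syntax tree has 2 char leaf(s), 1 union(s), 1 star(s)
chars contribute 2×2 = 4; each union adds +2; each star adds +2
Total: 4 + 2 + 2 = 8 states


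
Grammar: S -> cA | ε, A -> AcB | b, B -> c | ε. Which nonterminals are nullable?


A nonterminal is nullable iff some alternative derives ε (directly, or every symbol in it is nullable)
Nullable: {B, S}


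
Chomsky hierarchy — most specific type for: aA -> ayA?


LHS has context (more than one symbol) and |LHS| ≤ |RHS|
Classification: Type 1 (Context-Sensitive)


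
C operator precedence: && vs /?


'/' is multiplicative (level 10); '&&' is logical AND (level 2)
Higher level binds tighter
'/' has higher precedence than '&&'


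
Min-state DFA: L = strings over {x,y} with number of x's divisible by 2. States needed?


Track (count of x) mod 2: states 0..1, accept at 0
Minimal DFA: 2 states


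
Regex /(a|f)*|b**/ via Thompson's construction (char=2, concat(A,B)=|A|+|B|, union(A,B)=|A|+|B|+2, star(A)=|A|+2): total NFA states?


Syntax tree has 3 char leaf(s), 2 union(s), 3 star(s)
chars contribute 3×2 = 6; each union adds +2; each star adds +2
Total: 6 + 4 + 6 = 16 states


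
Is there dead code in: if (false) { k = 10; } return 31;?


condition is constant false, so the whole block is unreachable
Dead: 'if (false) { k = 10; }'


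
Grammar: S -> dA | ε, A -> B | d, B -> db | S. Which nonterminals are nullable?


A nonterminal is nullable iff some alternative derives ε (directly, or every symbol in it is nullable)
Nullable: {A, B, S}


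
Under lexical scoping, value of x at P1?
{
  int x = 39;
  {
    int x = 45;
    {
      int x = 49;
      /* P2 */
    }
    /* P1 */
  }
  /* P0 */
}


x declared in the same block as P1
x = 45


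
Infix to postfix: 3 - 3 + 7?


Left to right (same or higher precedence on left)
Postfix: 3 3 - 7 +


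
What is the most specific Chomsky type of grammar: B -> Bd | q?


Left-linear: every RHS is a terminal or one nonterminal followed by a terminal
Classification: Type 3 (Regular)


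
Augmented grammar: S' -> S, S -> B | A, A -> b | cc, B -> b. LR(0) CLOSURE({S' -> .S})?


Start: S' -> .S
For each item with dot before a nonterminal B, add B -> .γ for every B-production
Closure: [S' -> .S, S -> .B, S -> .A, B -> .b, A -> .b, A -> .cc]


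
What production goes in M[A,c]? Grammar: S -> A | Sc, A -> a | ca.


For [A, c]: 'c' ∈ FIRST(ca)
Entry: A -> ca


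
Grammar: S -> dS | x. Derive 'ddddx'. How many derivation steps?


Derivation: S => dS => ddS => dddS => ddddS => ddddx
Steps: 5


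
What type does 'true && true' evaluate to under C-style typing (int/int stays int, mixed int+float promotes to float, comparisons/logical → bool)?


Operand types: bool && bool
Rule: logical operators take bool operands and yield bool
Result type: bool


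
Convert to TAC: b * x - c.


Break into single-operator statements:
t1 = b * x
t2 = t1 - c


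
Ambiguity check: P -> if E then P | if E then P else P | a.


dangling else: 'if E then if E then a else a' parses two ways
Ambiguous


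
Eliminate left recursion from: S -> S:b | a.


Left-recursive alternatives: S:b; non-recursive: a
Introduce S': S -> aS', S' -> :bS' | ε


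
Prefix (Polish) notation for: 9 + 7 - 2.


left-to-right (same/higher precedence on left): tree is (- (+ 9 7) 2)
Prefix: - + 9 7 2


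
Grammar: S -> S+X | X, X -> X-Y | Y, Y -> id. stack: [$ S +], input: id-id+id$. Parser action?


no handle ('S+' is not any RHS); shift 'id'
Action: shift


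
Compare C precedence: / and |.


'/' is multiplicative (level 10); '|' is bitwise OR (level 3)
Higher level binds tighter
'/' has higher precedence than '|'


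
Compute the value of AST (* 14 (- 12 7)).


Evaluate inner: (- 12 7) = 5
Evaluate root: (* 14 5) = 70
Result: 70


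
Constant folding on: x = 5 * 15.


5 * 15 = 75 at compile time
Optimized: x = 75


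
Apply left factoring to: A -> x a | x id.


Common prefix: 'x'
Factored: A -> x A', A' -> a | id


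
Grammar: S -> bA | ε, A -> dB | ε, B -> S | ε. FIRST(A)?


Per alternative of A: FIRST(dB) = {d}; FIRST(ε) = {ε}
FIRST(A) = {d, ε}


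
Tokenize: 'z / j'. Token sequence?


Scan left to right, longest-match per lexeme
Tokens: ID(z), OP(/), ID(j)


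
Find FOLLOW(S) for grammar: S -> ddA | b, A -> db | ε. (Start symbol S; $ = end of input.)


$ ∈ FOLLOW(S). For each A -> αBβ: add FIRST(β)\{ε} to FOLLOW(B); if β nullable, add FOLLOW(A).
FOLLOW(S) = {$}


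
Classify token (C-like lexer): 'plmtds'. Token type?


Pattern: letter/underscore followed by alphanumerics, not a keyword
Type: IDENTIFIER


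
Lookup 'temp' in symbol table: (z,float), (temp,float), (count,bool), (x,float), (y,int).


Lookup 'temp' → type float


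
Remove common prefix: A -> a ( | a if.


Common prefix: 'a'
Factored: A -> a A', A' -> ( | if


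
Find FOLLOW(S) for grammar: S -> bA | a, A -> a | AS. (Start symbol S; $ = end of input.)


$ ∈ FOLLOW(S). For each A -> αBβ: add FIRST(β)\{ε} to FOLLOW(B); if β nullable, add FOLLOW(A).
FOLLOW(S) = {$, a, b}


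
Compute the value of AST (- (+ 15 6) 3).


Evaluate inner: (+ 15 6) = 21
Evaluate root: (- 21 3) = 18
Result: 18


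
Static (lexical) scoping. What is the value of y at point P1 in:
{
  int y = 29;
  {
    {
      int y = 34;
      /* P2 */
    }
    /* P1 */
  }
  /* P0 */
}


P1's block does not declare y; resolves to the enclosing declaration at depth 0
y = 29


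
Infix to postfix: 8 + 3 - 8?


Left to right (same or higher precedence on left)
Postfix: 8 3 + 8 -


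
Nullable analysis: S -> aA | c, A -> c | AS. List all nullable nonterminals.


A nonterminal is nullable iff some alternative derives ε (directly, or every symbol in it is nullable)
Nullable: {}


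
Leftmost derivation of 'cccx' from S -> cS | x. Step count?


Derivation: S => cS => ccS => cccS => cccx
Steps: 4


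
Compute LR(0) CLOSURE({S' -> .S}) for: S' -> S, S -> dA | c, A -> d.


Start: S' -> .S
For each item with dot before a nonterminal B, add B -> .γ for every B-production
Closure: [S' -> .S, S -> .dA, S -> .c]


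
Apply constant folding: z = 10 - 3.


10 - 3 = 7 at compile time
Optimized: z = 7


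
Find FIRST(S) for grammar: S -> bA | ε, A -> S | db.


Per alternative of S: FIRST(bA) = {b}; FIRST(ε) = {ε}
FIRST(S) = {b, ε}


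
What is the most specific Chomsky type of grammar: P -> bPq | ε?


Single nonterminal LHS, but b^n q^n is not regular
Classification: Type 2 (Context-Free)


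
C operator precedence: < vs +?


'+' is additive (level 9); '<' is relational (level 7)
Higher level binds tighter
'+' has higher precedence than '<'


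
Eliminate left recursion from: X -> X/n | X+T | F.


Left-recursive alternatives: X/n, X+T; non-recursive: F
Introduce X': X -> FX', X' -> /nX' | +TX' | ε


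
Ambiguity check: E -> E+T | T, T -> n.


precedence layered via separate nonterminal T: deterministic
Unambiguous


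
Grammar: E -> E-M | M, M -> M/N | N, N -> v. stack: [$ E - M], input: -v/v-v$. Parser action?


handle 'E-M' on top; lookahead ∈ FOLLOW(E) = {-, $}
Action: reduce (E -> E-M)


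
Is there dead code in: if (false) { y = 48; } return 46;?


condition is constant false, so the whole block is unreachable
Dead: 'if (false) { y = 48; }'


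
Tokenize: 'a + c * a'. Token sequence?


Scan left to right, longest-match per lexeme
Tokens: ID(a), OP(+), ID(c), OP(*), ID(a)


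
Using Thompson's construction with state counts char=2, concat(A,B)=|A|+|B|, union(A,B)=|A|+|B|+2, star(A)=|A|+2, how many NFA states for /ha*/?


Syntax tree has 2 char leaf(s), 0 union(s), 1 star(s)
chars contribute 2×2 = 4; each union adds +2; each star adds +2
Total: 4 + 0 + 2 = 6 states


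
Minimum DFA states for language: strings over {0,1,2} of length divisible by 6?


Track length mod 6: states 0..5, accept at 0
Minimal DFA: 6 states


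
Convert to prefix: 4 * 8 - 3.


left-to-right (same/higher precedence on left): tree is (- (* 4 8) 3)
Prefix: - * 4 8 3


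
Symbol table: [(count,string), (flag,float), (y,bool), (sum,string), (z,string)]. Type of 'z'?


Lookup 'z' → type string


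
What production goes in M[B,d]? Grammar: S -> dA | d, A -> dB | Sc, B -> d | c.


For [B, d]: 'd' ∈ FIRST(d)
Entry: B -> d


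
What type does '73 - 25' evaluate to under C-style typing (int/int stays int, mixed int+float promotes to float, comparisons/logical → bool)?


Operand types: int - int
Rule: mixed int/float promotes to float; int/int stays int
Result type: int


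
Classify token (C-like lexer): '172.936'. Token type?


Pattern: digits with a decimal point
Type: FLOAT_LITERAL


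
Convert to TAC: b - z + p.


Break into single-operator statements:
t1 = b - z
t2 = t1 + p


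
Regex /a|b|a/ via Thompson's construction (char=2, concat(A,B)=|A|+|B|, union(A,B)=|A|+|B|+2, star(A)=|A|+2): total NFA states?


Syntax tree has 3 char leaf(s), 2 union(s), 0 star(s)
chars contribute 3×2 = 6; each union adds +2; each star adds +2
Total: 6 + 4 + 0 = 10 states


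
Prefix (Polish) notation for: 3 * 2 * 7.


left-to-right (same/higher precedence on left): tree is (* (* 3 2) 7)
Prefix: * * 3 2 7


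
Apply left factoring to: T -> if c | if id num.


Common prefix: 'if'
Factored: T -> if T', T' -> c | id num


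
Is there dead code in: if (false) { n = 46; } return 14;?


condition is constant false, so the whole block is unreachable
Dead: 'if (false) { n = 46; }'


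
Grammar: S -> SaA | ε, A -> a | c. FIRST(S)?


Per alternative of S: FIRST(SaA) = {a}; FIRST(ε) = {ε}
FIRST(S) = {a, ε}


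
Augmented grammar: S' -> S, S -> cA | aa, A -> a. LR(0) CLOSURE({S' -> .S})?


Start: S' -> .S
For each item with dot before a nonterminal B, add B -> .γ for every B-production
Closure: [S' -> .S, S -> .cA, S -> .aa]


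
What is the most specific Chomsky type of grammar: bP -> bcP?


LHS has context (more than one symbol) and |LHS| ≤ |RHS|
Classification: Type 1 (Context-Sensitive)


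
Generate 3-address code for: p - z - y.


Break into single-operator statements:
t1 = p - z
t2 = t1 - y


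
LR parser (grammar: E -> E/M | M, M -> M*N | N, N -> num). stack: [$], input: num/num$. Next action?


no handle on stack; shift 'num'
Action: shift


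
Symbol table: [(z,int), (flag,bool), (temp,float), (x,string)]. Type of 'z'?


Lookup 'z' → type int


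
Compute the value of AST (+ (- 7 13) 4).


Evaluate inner: (- 7 13) = -6
Evaluate root: (+ -6 4) = -2
Result: -2


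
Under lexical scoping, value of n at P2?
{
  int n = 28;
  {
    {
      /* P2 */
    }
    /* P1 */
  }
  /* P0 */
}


P2's block does not declare n; resolves to the enclosing declaration at depth 0
n = 28


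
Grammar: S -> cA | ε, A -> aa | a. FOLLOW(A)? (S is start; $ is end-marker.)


$ ∈ FOLLOW(S). For each A -> αBβ: add FIRST(β)\{ε} to FOLLOW(B); if β nullable, add FOLLOW(A).
FOLLOW(A) = {$}


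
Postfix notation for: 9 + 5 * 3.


* has higher precedence, evaluate 5*3 first
Postfix: 9 5 3 * +


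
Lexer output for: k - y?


Scan left to right, longest-match per lexeme
Tokens: ID(k), OP(-), ID(y)


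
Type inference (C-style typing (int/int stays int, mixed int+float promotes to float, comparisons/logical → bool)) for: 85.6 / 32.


Operand types: float / int
Rule: mixed int/float promotes to float; int/int stays int
Result type: float


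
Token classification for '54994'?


Pattern: digits only
Type: INTEGER_LITERAL


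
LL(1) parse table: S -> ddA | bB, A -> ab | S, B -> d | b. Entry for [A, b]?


For [A, b]: 'b' ∈ FIRST(S)
Entry: A -> S


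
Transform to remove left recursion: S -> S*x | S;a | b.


Left-recursive alternatives: S*x, S;a; non-recursive: b
Introduce S': S -> bS', S' -> *xS' | ;aS' | ε


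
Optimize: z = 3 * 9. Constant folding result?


3 * 9 = 27 at compile time
Optimized: z = 27


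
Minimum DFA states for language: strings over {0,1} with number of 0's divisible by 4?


Track (count of 0) mod 4: states 0..3, accept at 0
Minimal DFA: 4 states


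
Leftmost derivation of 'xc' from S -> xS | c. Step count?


Derivation: S => xS => xc
Steps: 2


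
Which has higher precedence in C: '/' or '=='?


'/' is multiplicative (level 10); '==' is equality (level 6)
Higher level binds tighter
'/' has higher precedence than '=='


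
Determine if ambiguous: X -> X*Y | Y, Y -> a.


precedence layered via separate nonterminal Y: deterministic
Unambiguous


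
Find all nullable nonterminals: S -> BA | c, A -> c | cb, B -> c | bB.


A nonterminal is nullable iff some alternative derives ε (directly, or every symbol in it is nullable)
Nullable: {}


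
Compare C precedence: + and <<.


'+' is additive (level 9); '<<' is shift (level 8)
Higher level binds tighter
'+' has higher precedence than '<<'


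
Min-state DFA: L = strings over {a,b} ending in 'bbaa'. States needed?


Track the longest suffix of input matching a prefix of 'bbaa': 5 classes (prefixes of length 0..4)
Minimal DFA: 5 states


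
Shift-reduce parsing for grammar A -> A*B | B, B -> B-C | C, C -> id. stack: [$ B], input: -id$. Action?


shift '-' to continue B -> B-C
Action: shift


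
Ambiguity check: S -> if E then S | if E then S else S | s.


dangling else: 'if E then if E then s else s' parses two ways
Ambiguous


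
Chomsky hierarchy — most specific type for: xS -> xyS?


LHS has context (more than one symbol) and |LHS| ≤ |RHS|
Classification: Type 1 (Context-Sensitive)


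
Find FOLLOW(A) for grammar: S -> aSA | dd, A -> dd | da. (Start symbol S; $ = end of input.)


$ ∈ FOLLOW(S). For each A -> αBβ: add FIRST(β)\{ε} to FOLLOW(B); if β nullable, add FOLLOW(A).
FOLLOW(A) = {$, d}


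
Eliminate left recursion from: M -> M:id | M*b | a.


Left-recursive alternatives: M:id, M*b; non-recursive: a
Introduce M': M -> aM', M' -> :idM' | *bM' | ε


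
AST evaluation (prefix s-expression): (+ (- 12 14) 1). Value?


Evaluate inner: (- 12 14) = -2
Evaluate root: (+ -2 1) = -1
Result: -1


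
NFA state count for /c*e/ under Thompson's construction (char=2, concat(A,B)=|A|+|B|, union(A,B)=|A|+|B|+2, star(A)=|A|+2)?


Syntax tree has 2 char leaf(s), 0 union(s), 1 star(s)
chars contribute 2×2 = 4; each union adds +2; each star adds +2
Total: 4 + 0 + 2 = 6 states


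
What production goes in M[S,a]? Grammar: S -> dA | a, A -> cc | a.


For [S, a]: 'a' ∈ FIRST(a)
Entry: S -> a


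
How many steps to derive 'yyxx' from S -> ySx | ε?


Derivation: S => ySx => yySxx => yyxx
Steps: 3


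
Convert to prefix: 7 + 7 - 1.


left-to-right (same/higher precedence on left): tree is (- (+ 7 7) 1)
Prefix: - + 7 7 1


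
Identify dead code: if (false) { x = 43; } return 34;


condition is constant false, so the whole block is unreachable
Dead: 'if (false) { x = 43; }'


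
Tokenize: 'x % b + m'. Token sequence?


Scan left to right, longest-match per lexeme
Tokens: ID(x), OP(%), ID(b), OP(+), ID(m)


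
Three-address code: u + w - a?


Break into single-operator statements:
t1 = u + w
t2 = t1 - a


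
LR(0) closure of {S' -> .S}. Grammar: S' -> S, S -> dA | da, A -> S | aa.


Start: S' -> .S
For each item with dot before a nonterminal B, add B -> .γ for every B-production
Closure: [S' -> .S, S -> .dA, S -> .da]


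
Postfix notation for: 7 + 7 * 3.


* has higher precedence, evaluate 7*3 first
Postfix: 7 7 3 * +


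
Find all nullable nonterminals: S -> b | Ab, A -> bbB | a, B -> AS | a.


A nonterminal is nullable iff some alternative derives ε (directly, or every symbol in it is nullable)
Nullable: {}


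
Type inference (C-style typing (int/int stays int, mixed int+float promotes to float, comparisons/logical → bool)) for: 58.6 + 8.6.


Operand types: float + float
Rule: mixed int/float promotes to float; int/int stays int
Result type: float


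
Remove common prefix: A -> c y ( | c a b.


Common prefix: 'c'
Factored: A -> c A', A' -> y ( | a b


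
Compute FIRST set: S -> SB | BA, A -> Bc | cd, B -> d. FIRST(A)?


Per alternative of A: FIRST(Bc) = {d}; FIRST(cd) = {c}
FIRST(A) = {c, d}


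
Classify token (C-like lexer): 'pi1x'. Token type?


Pattern: letter/underscore followed by alphanumerics, not a keyword
Type: IDENTIFIER


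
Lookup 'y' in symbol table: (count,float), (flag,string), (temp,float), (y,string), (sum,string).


Lookup 'y' → type string


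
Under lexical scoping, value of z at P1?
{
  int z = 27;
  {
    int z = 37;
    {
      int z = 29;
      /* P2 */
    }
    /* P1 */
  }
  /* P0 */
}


z declared in the same block as P1
z = 37


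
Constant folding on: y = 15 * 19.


15 * 19 = 285 at compile time
Optimized: y = 285


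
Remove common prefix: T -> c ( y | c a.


Common prefix: 'c'
Factored: T -> c T', T' -> ( y | a


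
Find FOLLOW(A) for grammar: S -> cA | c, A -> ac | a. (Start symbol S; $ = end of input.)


$ ∈ FOLLOW(S). For each A -> αBβ: add FIRST(β)\{ε} to FOLLOW(B); if β nullable, add FOLLOW(A).
FOLLOW(A) = {$}


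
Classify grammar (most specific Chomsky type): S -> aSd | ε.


Single nonterminal LHS, but a^n d^n is not regular
Classification: Type 2 (Context-Free)


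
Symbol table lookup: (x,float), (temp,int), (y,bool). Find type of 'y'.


Lookup 'y' → type bool


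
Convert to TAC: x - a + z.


Break into single-operator statements:
t1 = x - a
t2 = t1 + z


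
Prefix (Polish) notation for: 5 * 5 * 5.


left-to-right (same/higher precedence on left): tree is (* (* 5 5) 5)
Prefix: * * 5 5 5


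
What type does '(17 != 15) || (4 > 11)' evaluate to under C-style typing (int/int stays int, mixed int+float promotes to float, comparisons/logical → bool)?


Operand types: bool || bool
Rule: logical operators take bool operands and yield bool
Result type: bool


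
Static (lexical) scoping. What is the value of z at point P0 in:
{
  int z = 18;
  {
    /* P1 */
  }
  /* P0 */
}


z declared in the same block as P0
z = 18


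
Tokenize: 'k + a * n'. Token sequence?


Scan left to right, longest-match per lexeme
Tokens: ID(k), OP(+), ID(a), OP(*), ID(n)


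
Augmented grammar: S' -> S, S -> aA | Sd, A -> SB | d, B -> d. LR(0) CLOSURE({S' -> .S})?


Start: S' -> .S
For each item with dot before a nonterminal B, add B -> .γ for every B-production
Closure: [S' -> .S, S -> .aA, S -> .Sd]


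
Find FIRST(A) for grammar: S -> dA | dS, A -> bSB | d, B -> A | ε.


Per alternative of A: FIRST(bSB) = {b}; FIRST(d) = {d}
FIRST(A) = {b, d}


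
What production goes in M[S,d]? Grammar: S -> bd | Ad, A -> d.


For [S, d]: 'd' ∈ FIRST(Ad)
Entry: S -> Ad


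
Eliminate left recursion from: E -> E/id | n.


Left-recursive alternatives: E/id; non-recursive: n
Introduce E': E -> nE', E' -> /idE' | ε


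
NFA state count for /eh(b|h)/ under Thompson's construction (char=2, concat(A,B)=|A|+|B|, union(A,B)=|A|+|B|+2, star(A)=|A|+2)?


Syntax tree has 4 char leaf(s), 1 union(s), 0 star(s)
chars contribute 4×2 = 8; each union adds +2; each star adds +2
Total: 8 + 2 + 0 = 10 states


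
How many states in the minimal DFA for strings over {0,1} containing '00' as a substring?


KMP-style automaton: 2 progress states + 1 absorbing accept = 3
Minimal DFA: 3 states


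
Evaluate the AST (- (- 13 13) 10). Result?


Evaluate inner: (- 13 13) = 0
Evaluate root: (- 0 10) = -10
Result: -10


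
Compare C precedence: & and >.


'>' is relational (level 7); '&' is bitwise AND (level 5)
Higher level binds tighter
'>' has higher precedence than '&'


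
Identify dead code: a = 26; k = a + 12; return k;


a is read by k's definition; k is returned
No dead code


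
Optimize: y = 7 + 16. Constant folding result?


7 + 16 = 23 at compile time
Optimized: y = 23


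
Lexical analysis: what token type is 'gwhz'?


Pattern: letter/underscore followed by alphanumerics, not a keyword
Type: IDENTIFIER


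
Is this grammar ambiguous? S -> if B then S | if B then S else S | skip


dangling else: 'if B then if B then skip else skip' parses two ways
Ambiguous


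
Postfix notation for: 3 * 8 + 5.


Left to right (same or higher precedence on left)
Postfix: 3 8 * 5 +


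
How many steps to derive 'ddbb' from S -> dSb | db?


Derivation: S => dSb => ddbb
Steps: 2


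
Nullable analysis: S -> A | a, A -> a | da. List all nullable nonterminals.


A nonterminal is nullable iff some alternative derives ε (directly, or every symbol in it is nullable)
Nullable: {}


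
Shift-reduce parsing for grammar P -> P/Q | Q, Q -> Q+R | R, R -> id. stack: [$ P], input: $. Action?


start symbol P on stack, input exhausted
Action: accept


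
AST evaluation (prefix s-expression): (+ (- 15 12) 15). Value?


Evaluate inner: (- 15 12) = 3
Evaluate root: (+ 3 15) = 18
Result: 18


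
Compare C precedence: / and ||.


'/' is multiplicative (level 10); '||' is logical OR (level 1)
Higher level binds tighter
'/' has higher precedence than '||'


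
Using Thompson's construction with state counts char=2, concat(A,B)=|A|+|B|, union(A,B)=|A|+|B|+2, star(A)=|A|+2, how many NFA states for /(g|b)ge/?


Syntax tree has 4 char leaf(s), 1 union(s), 0 star(s)
chars contribute 4×2 = 8; each union adds +2; each star adds +2
Total: 8 + 2 + 0 = 10 states


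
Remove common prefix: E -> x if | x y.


Common prefix: 'x'
Factored: E -> x E', E' -> if | y


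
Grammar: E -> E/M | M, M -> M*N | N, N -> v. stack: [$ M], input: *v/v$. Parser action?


shift '*' to continue M -> M*N
Action: shift


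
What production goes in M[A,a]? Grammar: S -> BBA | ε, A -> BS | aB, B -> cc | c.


For [A, a]: 'a' ∈ FIRST(aB)
Entry: A -> aB


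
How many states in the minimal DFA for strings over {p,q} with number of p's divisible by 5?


Track (count of p) mod 5: states 0..4, accept at 0
Minimal DFA: 5 states


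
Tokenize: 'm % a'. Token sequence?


Scan left to right, longest-match per lexeme
Tokens: ID(m), OP(%), ID(a)


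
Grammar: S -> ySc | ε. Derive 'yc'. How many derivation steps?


Derivation: S => ySc => yc
Steps: 2


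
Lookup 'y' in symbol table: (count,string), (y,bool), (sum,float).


Lookup 'y' → type bool


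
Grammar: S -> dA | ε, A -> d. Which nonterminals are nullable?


A nonterminal is nullable iff some alternative derives ε (directly, or every symbol in it is nullable)
Nullable: {S}


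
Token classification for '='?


Pattern: operator symbol
Type: OPERATOR


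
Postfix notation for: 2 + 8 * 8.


* has higher precedence, evaluate 8*8 first
Postfix: 2 8 8 * +


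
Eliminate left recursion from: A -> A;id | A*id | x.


Left-recursive alternatives: A;id, A*id; non-recursive: x
Introduce A': A -> xA', A' -> ;idA' | *idA' | ε


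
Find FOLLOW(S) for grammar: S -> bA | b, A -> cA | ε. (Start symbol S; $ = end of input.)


$ ∈ FOLLOW(S). For each A -> αBβ: add FIRST(β)\{ε} to FOLLOW(B); if β nullable, add FOLLOW(A).
FOLLOW(S) = {$}


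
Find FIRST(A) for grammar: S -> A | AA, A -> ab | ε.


Per alternative of A: FIRST(ab) = {a}; FIRST(ε) = {ε}
FIRST(A) = {a, ε}


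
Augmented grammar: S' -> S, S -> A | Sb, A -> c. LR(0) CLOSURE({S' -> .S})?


Start: S' -> .S
For each item with dot before a nonterminal B, add B -> .γ for every B-production
Closure: [S' -> .S, S -> .A, S -> .Sb, A -> .c]


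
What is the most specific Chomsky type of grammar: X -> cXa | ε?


Single nonterminal LHS, but c^n a^n is not regular
Classification: Type 2 (Context-Free)


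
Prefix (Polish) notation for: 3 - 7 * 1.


'*' binds tighter: tree is (- 3 (* 7 1))
Prefix: - 3 * 7 1


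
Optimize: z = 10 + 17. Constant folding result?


10 + 17 = 27 at compile time
Optimized: z = 27


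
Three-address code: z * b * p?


Break into single-operator statements:
t1 = z * b
t2 = t1 * p


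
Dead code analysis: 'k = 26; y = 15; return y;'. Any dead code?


k is assigned but never read
Dead: 'k = 26'


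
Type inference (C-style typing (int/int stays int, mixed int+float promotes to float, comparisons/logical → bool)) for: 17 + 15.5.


Operand types: int + float
Rule: mixed int/float promotes to float; int/int stays int
Result type: float


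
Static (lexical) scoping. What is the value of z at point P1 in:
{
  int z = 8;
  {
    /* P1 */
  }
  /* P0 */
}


P1's block does not declare z; resolves to the enclosing declaration at depth 0
z = 8


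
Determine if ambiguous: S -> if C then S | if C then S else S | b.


dangling else: 'if C then if C then b else b' parses two ways
Ambiguous


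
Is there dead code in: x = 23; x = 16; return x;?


first assignment to x is overwritten before any read
Dead: 'x = 23'


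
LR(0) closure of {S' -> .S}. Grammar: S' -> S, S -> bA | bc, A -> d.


Start: S' -> .S
For each item with dot before a nonterminal B, add B -> .γ for every B-production
Closure: [S' -> .S, S -> .bA, S -> .bc]


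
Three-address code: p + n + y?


Break into single-operator statements:
t1 = p + n
t2 = t1 + y


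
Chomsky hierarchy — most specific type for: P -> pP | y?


Right-linear: every RHS is a terminal or a terminal followed by one nonterminal
Classification: Type 3 (Regular)


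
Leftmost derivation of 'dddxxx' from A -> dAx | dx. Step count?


Derivation: A => dAx => ddAxx => dddxxx
Steps: 3


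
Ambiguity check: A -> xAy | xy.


balanced x^n…y^n: each string has a unique parse
Unambiguous


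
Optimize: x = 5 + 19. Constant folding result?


5 + 19 = 24 at compile time
Optimized: x = 24


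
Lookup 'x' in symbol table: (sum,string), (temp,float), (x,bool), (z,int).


Lookup 'x' → type bool


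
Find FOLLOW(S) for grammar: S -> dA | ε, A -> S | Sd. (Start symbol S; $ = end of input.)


$ ∈ FOLLOW(S). For each A -> αBβ: add FIRST(β)\{ε} to FOLLOW(B); if β nullable, add FOLLOW(A).
FOLLOW(S) = {$, d}


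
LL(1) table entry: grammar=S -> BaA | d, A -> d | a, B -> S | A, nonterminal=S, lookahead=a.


For [S, a]: 'a' ∈ FIRST(BaA)
Entry: S -> BaA


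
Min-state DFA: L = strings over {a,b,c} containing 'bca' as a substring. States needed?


KMP-style automaton: 3 progress states + 1 absorbing accept = 4
Minimal DFA: 4 states


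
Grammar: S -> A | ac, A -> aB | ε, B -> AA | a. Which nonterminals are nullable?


A nonterminal is nullable iff some alternative derives ε (directly, or every symbol in it is nullable)
Nullable: {A, B, S}


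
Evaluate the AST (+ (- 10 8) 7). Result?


Evaluate inner: (- 10 8) = 2
Evaluate root: (+ 2 7) = 9
Result: 9


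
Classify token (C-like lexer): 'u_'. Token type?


Pattern: letter/underscore followed by alphanumerics, not a keyword
Type: IDENTIFIER


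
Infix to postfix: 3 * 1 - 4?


Left to right (same or higher precedence on left)
Postfix: 3 1 * 4 -


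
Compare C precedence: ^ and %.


'%' is multiplicative (level 10); '^' is bitwise XOR (level 4)
Higher level binds tighter
'%' has higher precedence than '^'


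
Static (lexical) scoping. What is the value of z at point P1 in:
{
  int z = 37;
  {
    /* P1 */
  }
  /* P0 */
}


P1's block does not declare z; resolves to the enclosing declaration at depth 0
z = 37


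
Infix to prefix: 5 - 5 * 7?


'*' binds tighter: tree is (- 5 (* 5 7))
Prefix: - 5 * 5 7


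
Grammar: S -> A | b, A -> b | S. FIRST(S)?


Per alternative of S: FIRST(A) = {b}; FIRST(b) = {b}
FIRST(S) = {b}


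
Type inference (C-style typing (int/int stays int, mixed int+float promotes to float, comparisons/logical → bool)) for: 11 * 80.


Operand types: int * int
Rule: mixed int/float promotes to float; int/int stays int
Result type: int


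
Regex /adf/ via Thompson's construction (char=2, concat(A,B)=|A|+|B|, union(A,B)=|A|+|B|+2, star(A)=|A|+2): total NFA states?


Syntax tree has 3 char leaf(s), 0 union(s), 0 star(s)
chars contribute 3×2 = 6; each union adds +2; each star adds +2
Total: 6 + 0 + 0 = 6 states


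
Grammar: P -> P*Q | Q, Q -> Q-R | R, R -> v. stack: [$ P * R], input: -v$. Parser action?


'R' (not preceded by Q-) is the handle for Q -> R
Action: reduce (Q -> R)


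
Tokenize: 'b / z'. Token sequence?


Scan left to right, longest-match per lexeme
Tokens: ID(b), OP(/), ID(z)


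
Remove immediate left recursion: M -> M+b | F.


Left-recursive alternatives: M+b; non-recursive: F
Introduce M': M -> FM', M' -> +bM' | ε


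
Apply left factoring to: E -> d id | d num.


Common prefix: 'd'
Factored: E -> d E', E' -> id | num


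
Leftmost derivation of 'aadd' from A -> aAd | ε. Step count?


Derivation: A => aAd => aaAdd => aadd
Steps: 3


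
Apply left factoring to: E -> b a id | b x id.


Common prefix: 'b'
Factored: E -> b E', E' -> a id | x id


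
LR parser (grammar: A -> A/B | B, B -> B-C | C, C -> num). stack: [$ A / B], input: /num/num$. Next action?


handle 'A/B' on top; lookahead ∈ FOLLOW(A) = {/, $}
Action: reduce (A -> A/B)


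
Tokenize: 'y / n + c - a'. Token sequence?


Scan left to right, longest-match per lexeme
Tokens: ID(y), OP(/), ID(n), OP(+), ID(c), OP(-), ID(a)


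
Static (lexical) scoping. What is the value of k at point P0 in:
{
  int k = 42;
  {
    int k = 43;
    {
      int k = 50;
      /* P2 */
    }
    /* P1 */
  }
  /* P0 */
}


k declared in the same block as P0
k = 42


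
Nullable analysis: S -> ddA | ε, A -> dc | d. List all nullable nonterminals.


A nonterminal is nullable iff some alternative derives ε (directly, or every symbol in it is nullable)
Nullable: {S}


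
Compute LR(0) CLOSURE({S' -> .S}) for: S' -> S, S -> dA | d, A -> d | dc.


Start: S' -> .S
For each item with dot before a nonterminal B, add B -> .γ for every B-production
Closure: [S' -> .S, S -> .dA, S -> .d]


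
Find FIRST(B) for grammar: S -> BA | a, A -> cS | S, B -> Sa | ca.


Per alternative of B: FIRST(Sa) = {a, c}; FIRST(ca) = {c}
FIRST(B) = {a, c}


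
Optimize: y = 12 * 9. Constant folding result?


12 * 9 = 108 at compile time
Optimized: y = 108


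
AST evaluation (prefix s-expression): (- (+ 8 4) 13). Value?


Evaluate inner: (+ 8 4) = 12
Evaluate root: (- 12 13) = -1
Result: -1


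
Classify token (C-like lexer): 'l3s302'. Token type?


Pattern: letter/underscore followed by alphanumerics, not a keyword
Type: IDENTIFIER


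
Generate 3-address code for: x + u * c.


Break into single-operator statements:
t1 = u * c
t2 = x + t1


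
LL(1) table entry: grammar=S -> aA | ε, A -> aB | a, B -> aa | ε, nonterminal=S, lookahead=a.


For [S, a]: 'a' ∈ FIRST(aA)
Entry: S -> aA


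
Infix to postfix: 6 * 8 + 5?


Left to right (same or higher precedence on left)
Postfix: 6 8 * 5 +


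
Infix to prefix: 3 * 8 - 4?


left-to-right (same/higher precedence on left): tree is (- (* 3 8) 4)
Prefix: - * 3 8 4


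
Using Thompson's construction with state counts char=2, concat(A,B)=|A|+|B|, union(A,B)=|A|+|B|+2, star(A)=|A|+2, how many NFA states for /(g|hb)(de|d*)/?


Syntax tree has 6 char leaf(s), 2 union(s), 1 star(s)
chars contribute 6×2 = 12; each union adds +2; each star adds +2
Total: 12 + 4 + 2 = 18 states


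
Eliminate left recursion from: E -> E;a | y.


Left-recursive alternatives: E;a; non-recursive: y
Introduce E': E -> yE', E' -> ;aE' | ε


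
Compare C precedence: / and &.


'/' is multiplicative (level 10); '&' is bitwise AND (level 5)
Higher level binds tighter
'/' has higher precedence than '&'


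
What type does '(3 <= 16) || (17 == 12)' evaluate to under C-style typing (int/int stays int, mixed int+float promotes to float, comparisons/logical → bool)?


Operand types: bool || bool
Rule: logical operators take bool operands and yield bool
Result type: bool


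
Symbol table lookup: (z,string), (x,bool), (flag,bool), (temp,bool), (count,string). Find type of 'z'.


Lookup 'z' → type string


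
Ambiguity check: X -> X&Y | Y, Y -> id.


precedence layered via separate nonterminal Y: deterministic
Unambiguous


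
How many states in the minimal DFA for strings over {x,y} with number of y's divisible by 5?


Track (count of y) mod 5: states 0..4, accept at 0
Minimal DFA: 5 states


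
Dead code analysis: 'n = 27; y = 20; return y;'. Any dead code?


n is assigned but never read
Dead: 'n = 27'


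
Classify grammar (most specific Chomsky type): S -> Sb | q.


Left-linear: every RHS is a terminal or one nonterminal followed by a terminal
Classification: Type 3 (Regular)
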